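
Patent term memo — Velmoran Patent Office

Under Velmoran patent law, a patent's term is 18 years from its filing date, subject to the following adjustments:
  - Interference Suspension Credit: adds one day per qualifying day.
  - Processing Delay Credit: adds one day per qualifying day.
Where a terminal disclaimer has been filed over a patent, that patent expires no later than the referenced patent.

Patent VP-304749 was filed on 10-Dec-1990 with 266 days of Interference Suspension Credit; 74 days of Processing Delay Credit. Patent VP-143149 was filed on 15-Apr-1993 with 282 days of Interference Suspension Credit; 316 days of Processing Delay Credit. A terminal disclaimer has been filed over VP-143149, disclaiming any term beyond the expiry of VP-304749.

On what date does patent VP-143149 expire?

2009-11-15

Natural term of VP-143149:
  Base: filing + 18 years → 15 April 2011.
  Interference Suspension Credit: +282 days → 22 January 2012.
  Processing Delay Credit: +316 days → 3 December 2012.
Expiry of referenced patent VP-304749:
  Base: filing + 18 years → 10 December 2008.
  Interference Suspension Credit: +266 days → 2 September 2009.
  Processing Delay Credit: +74 days → 15 November 2009.
Terminal disclaimer: VP-143149 expires on the earlier of 3 December 2012 and 15 November 2009.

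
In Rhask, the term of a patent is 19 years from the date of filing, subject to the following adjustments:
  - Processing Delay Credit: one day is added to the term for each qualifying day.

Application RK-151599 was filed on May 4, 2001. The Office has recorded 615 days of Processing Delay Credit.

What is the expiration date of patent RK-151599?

Base term: filing date + 19 years → 4 May 2020.
Processing Delay Credit: +615 days → 9 January 2022.

2022-01-09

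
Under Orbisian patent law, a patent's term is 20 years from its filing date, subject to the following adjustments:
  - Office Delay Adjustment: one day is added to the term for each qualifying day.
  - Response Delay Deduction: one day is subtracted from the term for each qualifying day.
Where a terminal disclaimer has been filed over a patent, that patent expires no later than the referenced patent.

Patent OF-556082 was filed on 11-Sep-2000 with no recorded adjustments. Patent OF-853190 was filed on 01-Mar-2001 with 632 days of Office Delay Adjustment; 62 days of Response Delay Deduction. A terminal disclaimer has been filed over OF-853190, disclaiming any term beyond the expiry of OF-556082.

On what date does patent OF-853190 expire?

Natural term of OF-853190:
  Base: filing + 20 years → 1 March 2021.
  Office Delay Adjustment: +632 days → 23 November 2022.
  Response Delay Deduction: −62 days → 22 September 2022.
Expiry of referenced patent OF-556082:
  Base: filing + 20 years → 11 September 2020.
Terminal disclaimer: OF-853190 expires on the earlier of 22 September 2022 and 11 September 2020.

September 11, 2020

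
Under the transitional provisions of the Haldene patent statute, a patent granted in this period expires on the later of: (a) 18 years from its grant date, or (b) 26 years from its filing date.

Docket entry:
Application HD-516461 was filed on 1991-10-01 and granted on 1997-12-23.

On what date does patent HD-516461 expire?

2017-10-01

(a) grant + 18 years → 23 December 2015.
(b) filing + 26 years → 1 October 2017.
Later of the two: 1 October 2017.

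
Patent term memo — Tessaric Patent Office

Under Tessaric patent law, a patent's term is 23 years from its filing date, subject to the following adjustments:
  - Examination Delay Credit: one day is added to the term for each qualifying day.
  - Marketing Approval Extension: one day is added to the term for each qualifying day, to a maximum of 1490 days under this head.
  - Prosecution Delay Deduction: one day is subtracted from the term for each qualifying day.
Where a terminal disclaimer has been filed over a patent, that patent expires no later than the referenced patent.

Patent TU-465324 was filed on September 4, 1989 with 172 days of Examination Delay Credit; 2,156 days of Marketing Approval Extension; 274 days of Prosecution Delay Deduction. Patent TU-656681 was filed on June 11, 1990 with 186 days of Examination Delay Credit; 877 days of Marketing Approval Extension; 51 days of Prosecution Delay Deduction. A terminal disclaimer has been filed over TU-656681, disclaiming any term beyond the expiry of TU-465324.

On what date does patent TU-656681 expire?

2016-03-19

Natural term of TU-656681:
  Base: filing + 23 years → 11 June 2013.
  Examination Delay Credit: +186 days → 14 December 2013.
  Marketing Approval Extension: 877 days (within the 1490-day cap) → +877 days → 9 May 2016.
  Prosecution Delay Deduction: −51 days → 19 March 2016.
Expiry of referenced patent TU-465324:
  Base: filing + 23 years → 4 September 2012.
  Examination Delay Credit: +172 days → 23 February 2013.
  Marketing Approval Extension: 2156 days claimed exceeds the 1490-day cap, so +1490 days → 24 March 2017.
  Prosecution Delay Deduction: −274 days → 23 June 2016.
Terminal disclaimer: TU-656681 expires on the earlier of 19 March 2016 and 23 June 2016.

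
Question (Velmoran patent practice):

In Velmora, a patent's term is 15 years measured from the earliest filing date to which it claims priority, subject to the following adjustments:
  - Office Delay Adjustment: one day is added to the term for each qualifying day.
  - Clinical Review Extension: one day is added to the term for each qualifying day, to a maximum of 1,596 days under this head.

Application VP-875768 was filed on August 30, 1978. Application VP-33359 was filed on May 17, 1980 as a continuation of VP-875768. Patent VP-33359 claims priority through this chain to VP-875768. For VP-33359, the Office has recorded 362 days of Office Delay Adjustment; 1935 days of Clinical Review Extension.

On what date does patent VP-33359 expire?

Earliest priority filing: 30 August 1978.
Base term: 30 August 1978 + 15 years → 30 August 1993.
Office Delay Adjustment: +362 days → 27 August 1994.
Clinical Review Extension: 1935 days claimed exceeds the 1596-day cap, so +1596 days → 9 January 1999.

January 9, 1999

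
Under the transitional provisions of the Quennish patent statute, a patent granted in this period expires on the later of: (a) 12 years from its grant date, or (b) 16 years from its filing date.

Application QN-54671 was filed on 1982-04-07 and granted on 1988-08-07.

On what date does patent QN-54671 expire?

(a) grant + 12 years → 7 August 2000.
(b) filing + 16 years → 7 April 1998.
Later of the two: 7 August 2000.

August 7, 2000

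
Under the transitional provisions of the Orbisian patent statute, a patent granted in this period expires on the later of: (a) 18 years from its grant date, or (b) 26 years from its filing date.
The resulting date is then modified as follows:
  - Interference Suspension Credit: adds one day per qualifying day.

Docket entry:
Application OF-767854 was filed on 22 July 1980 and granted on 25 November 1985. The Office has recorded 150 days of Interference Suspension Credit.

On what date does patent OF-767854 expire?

(a) grant + 18 years → 25 November 2003.
(b) filing + 26 years → 22 July 2006.
Later of the two: 22 July 2006.
Interference Suspension Credit: +150 days → 19 December 2006.

December 19, 2006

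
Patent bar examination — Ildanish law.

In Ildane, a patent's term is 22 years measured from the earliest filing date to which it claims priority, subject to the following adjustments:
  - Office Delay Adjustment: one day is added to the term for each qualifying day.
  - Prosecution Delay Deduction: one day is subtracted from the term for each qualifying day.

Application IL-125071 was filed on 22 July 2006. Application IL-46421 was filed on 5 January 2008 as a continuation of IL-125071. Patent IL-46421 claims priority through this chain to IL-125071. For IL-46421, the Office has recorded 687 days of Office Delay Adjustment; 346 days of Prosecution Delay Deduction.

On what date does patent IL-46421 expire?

Earliest priority filing: 22 July 2006.
Base term: 22 July 2006 + 22 years → 22 July 2028.
Office Delay Adjustment: +687 days → 9 June 2030.
Prosecution Delay Deduction: −346 days → 28 June 2029.

June 28, 2029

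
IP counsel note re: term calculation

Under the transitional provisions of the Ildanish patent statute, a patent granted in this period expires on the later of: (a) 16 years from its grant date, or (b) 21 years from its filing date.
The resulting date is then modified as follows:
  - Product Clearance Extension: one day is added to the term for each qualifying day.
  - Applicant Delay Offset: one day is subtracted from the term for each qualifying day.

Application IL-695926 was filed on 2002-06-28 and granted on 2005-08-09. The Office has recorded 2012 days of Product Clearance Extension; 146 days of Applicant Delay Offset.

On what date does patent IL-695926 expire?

(a) grant + 16 years → 9 August 2021.
(b) filing + 21 years → 28 June 2023.
Later of the two: 28 June 2023.
Product Clearance Extension: +2012 days → 30 December 2028.
Applicant Delay Offset: −146 days → 6 August 2028.

August 6, 2028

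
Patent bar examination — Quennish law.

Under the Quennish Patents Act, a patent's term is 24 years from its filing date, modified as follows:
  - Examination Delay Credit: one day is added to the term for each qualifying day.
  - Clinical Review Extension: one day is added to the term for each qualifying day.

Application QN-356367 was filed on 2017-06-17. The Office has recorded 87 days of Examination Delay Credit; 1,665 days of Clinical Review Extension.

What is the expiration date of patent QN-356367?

Base term: filing date + 24 years → 17 June 2041.
Examination Delay Credit: +87 days → 12 September 2041.
Clinical Review Extension: +1665 days → 4 April 2046.

April 4, 2046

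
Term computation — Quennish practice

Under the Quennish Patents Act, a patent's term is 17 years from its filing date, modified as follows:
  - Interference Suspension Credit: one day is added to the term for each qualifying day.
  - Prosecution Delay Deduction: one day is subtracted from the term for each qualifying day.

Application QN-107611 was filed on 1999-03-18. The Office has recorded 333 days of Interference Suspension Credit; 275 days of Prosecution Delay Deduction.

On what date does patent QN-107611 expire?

Base term: filing date + 17 years → 18 March 2016.
Interference Suspension Credit: +333 days → 14 February 2017.
Prosecution Delay Deduction: −275 days → 15 May 2016.

2016-05-15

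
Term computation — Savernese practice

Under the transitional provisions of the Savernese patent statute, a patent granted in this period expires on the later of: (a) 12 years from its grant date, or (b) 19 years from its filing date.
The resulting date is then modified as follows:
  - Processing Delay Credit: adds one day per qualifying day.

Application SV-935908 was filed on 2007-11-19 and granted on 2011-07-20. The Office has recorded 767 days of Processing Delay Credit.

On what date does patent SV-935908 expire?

(a) grant + 12 years → 20 July 2023.
(b) filing + 19 years → 19 November 2026.
Later of the two: 19 November 2026.
Processing Delay Credit: +767 days → 25 December 2028.

2028-12-25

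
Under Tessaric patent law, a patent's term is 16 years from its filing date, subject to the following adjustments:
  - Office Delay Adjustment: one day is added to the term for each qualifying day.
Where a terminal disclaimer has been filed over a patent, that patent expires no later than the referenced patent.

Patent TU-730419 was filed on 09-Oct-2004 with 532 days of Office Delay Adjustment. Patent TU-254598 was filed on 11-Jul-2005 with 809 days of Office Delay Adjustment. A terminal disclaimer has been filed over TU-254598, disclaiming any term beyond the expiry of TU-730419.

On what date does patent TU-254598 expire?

March 25, 2022

Natural term of TU-254598:
  Base: filing + 16 years → 11 July 2021.
  Office Delay Adjustment: +809 days → 28 September 2023.
Expiry of referenced patent TU-730419:
  Base: filing + 16 years → 9 October 2020.
  Office Delay Adjustment: +532 days → 25 March 2022.
Terminal disclaimer: TU-254598 expires on the earlier of 28 September 2023 and 25 March 2022.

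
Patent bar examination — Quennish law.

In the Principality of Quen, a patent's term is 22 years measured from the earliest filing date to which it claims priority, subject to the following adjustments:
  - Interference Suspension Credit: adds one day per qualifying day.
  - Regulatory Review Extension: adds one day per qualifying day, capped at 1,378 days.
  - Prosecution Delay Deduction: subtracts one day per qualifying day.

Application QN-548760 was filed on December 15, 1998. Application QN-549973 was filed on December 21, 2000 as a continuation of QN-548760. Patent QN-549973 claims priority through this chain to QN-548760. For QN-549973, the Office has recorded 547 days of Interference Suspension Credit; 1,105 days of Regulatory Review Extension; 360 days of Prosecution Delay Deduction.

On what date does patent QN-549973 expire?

2024-06-29

Earliest priority filing: 15 December 1998.
Base term: 15 December 1998 + 22 years → 15 December 2020.
Interference Suspension Credit: +547 days → 15 June 2022.
Regulatory Review Extension: 1105 days (within the 1378-day cap) → +1105 days → 24 June 2025.
Prosecution Delay Deduction: −360 days → 29 June 2024.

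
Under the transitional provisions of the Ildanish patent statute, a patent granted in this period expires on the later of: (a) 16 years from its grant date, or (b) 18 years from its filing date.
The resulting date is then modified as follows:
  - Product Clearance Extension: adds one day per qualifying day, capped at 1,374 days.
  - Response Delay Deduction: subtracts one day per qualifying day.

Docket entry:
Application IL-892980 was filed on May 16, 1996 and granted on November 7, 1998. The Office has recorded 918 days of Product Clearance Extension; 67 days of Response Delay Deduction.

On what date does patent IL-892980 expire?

(a) grant + 16 years → 7 November 2014.
(b) filing + 18 years → 16 May 2014.
Later of the two: 7 November 2014.
Product Clearance Extension: 918 days (within the 1374-day cap) → +918 days → 13 May 2017.
Response Delay Deduction: −67 days → 7 March 2017.

March 7, 2017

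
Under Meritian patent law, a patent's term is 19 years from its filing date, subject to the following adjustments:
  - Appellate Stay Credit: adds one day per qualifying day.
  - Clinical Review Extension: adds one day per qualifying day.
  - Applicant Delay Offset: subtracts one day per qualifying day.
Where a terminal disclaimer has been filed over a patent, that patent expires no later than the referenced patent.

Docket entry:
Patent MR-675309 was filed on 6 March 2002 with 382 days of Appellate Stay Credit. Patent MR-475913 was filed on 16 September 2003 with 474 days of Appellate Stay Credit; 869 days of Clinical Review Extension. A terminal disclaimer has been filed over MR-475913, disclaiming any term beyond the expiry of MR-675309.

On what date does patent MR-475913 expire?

Natural term of MR-475913:
  Base: filing + 19 years → 16 September 2022.
  Appellate Stay Credit: +474 days → 3 January 2024.
  Clinical Review Extension: +869 days → 21 May 2026.
Expiry of referenced patent MR-675309:
  Base: filing + 19 years → 6 March 2021.
  Appellate Stay Credit: +382 days → 23 March 2022.
Terminal disclaimer: MR-475913 expires on the earlier of 21 May 2026 and 23 March 2022.

March 23, 2022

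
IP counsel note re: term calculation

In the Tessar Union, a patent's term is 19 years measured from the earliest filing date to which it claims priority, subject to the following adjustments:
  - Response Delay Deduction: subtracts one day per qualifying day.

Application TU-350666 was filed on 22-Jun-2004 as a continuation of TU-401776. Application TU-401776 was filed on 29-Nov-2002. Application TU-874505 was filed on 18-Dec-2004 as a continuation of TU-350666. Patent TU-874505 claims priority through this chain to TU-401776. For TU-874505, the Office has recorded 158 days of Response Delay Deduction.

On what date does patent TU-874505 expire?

June 24, 2021

Earliest priority filing: 29 November 2002.
Base term: 29 November 2002 + 19 years → 29 November 2021.
Response Delay Deduction: −158 days → 24 June 2021.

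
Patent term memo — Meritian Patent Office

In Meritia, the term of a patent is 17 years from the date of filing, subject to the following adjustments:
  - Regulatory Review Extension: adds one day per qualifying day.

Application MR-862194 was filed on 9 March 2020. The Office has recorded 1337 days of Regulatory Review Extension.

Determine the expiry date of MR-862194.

November 5, 2040

Base term: filing date + 17 years → 9 March 2037.
Regulatory Review Extension: +1337 days → 5 November 2040.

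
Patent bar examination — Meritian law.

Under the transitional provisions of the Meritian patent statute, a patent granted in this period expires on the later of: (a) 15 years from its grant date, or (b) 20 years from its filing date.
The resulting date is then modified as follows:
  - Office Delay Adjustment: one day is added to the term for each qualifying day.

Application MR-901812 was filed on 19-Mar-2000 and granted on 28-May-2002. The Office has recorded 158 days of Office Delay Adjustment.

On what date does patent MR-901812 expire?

(a) grant + 15 years → 28 May 2017.
(b) filing + 20 years → 19 March 2020.
Later of the two: 19 March 2020.
Office Delay Adjustment: +158 days → 24 August 2020.

August 24, 2020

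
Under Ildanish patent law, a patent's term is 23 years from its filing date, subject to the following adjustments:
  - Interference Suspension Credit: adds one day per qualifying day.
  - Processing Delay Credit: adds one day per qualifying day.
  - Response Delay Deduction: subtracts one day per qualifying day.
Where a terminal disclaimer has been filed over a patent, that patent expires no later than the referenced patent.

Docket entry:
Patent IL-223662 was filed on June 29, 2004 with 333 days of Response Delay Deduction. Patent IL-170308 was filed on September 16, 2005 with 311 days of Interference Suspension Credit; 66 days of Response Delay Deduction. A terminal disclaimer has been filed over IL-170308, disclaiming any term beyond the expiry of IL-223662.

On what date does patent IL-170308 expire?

2026-07-31

Natural term of IL-170308:
  Base: filing + 23 years → 16 September 2028.
  Interference Suspension Credit: +311 days → 24 July 2029.
  Response Delay Deduction: −66 days → 19 May 2029.
Expiry of referenced patent IL-223662:
  Base: filing + 23 years → 29 June 2027.
  Response Delay Deduction: −333 days → 31 July 2026.
Terminal disclaimer: IL-170308 expires on the earlier of 19 May 2029 and 31 July 2026.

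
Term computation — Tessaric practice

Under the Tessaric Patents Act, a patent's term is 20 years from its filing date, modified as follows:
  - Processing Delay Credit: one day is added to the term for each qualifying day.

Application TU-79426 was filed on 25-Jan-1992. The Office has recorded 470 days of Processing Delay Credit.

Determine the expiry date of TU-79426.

May 9, 2013

Base term: filing date + 20 years → 25 January 2012.
Processing Delay Credit: +470 days → 9 May 2013.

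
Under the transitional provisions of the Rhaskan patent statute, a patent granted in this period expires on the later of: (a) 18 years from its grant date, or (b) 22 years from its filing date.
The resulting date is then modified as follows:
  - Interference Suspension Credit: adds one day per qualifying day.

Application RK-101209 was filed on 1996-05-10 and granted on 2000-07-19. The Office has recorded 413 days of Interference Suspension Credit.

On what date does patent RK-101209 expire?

September 5, 2019

(a) grant + 18 years → 19 July 2018.
(b) filing + 22 years → 10 May 2018.
Later of the two: 19 July 2018.
Interference Suspension Credit: +413 days → 5 September 2019.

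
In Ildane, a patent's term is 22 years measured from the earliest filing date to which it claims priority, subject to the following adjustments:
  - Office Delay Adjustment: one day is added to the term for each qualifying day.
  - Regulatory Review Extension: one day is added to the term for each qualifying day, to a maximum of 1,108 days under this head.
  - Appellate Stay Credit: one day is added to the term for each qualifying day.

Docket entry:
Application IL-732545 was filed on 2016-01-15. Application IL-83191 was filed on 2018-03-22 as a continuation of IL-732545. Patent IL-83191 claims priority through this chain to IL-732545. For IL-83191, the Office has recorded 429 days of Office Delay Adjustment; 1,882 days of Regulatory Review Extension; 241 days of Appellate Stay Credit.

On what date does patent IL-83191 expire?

November 28, 2042

Earliest priority filing: 15 January 2016.
Base term: 15 January 2016 + 22 years → 15 January 2038.
Office Delay Adjustment: +429 days → 20 March 2039.
Regulatory Review Extension: 1882 days claimed exceeds the 1108-day cap, so +1108 days → 1 April 2042.
Appellate Stay Credit: +241 days → 28 November 2042.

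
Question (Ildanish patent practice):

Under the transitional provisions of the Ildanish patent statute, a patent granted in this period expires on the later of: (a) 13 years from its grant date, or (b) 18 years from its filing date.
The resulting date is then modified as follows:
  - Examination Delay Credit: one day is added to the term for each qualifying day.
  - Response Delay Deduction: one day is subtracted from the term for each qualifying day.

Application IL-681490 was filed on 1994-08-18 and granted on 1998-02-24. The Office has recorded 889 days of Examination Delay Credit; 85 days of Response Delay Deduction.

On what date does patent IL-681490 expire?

(a) grant + 13 years → 24 February 2011.
(b) filing + 18 years → 18 August 2012.
Later of the two: 18 August 2012.
Examination Delay Credit: +889 days → 24 January 2015.
Response Delay Deduction: −85 days → 31 October 2014.

October 31, 2014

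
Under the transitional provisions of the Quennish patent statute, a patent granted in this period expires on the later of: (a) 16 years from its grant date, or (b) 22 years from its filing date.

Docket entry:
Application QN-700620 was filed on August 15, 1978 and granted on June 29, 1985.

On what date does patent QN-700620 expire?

(a) grant + 16 years → 29 June 2001.
(b) filing + 22 years → 15 August 2000.
Later of the two: 29 June 2001.

2001-06-29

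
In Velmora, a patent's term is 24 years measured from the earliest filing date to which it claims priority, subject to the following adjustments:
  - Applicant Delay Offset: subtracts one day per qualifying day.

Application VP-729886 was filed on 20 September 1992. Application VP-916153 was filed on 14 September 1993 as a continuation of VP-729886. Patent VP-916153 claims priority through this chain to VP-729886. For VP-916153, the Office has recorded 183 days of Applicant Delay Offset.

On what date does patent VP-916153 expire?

Earliest priority filing: 20 September 1992.
Base term: 20 September 1992 + 24 years → 20 September 2016.
Applicant Delay Offset: −183 days → 21 March 2016.

2016-03-21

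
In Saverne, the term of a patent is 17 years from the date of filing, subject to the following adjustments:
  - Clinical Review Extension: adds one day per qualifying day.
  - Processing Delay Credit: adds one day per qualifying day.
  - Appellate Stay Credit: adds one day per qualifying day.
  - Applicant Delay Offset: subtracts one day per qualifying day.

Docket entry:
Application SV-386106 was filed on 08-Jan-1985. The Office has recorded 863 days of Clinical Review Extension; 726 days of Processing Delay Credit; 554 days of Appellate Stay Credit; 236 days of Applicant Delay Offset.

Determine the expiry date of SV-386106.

2007-03-30

Base term: filing date + 17 years → 8 January 2002.
Clinical Review Extension: +863 days → 20 May 2004.
Processing Delay Credit: +726 days → 16 May 2006.
Appellate Stay Credit: +554 days → 21 November 2007.
Applicant Delay Offset: −236 days → 30 March 2007.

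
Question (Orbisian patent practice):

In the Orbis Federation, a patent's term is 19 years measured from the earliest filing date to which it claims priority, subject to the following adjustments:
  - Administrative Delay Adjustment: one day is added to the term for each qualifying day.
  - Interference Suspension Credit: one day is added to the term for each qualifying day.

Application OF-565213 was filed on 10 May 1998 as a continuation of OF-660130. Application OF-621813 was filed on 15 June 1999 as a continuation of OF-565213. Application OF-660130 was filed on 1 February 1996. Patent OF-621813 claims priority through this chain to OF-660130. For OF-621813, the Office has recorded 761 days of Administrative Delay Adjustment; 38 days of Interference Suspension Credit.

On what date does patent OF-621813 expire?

2017-04-10

Earliest priority filing: 1 February 1996.
Base term: 1 February 1996 + 19 years → 1 February 2015.
Administrative Delay Adjustment: +761 days → 3 March 2017.
Interference Suspension Credit: +38 days → 10 April 2017.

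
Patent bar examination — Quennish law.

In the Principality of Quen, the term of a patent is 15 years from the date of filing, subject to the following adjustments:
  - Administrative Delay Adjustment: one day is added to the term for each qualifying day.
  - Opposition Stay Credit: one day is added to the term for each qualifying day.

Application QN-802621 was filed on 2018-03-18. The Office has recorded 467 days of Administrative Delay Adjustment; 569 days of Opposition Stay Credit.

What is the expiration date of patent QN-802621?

Base term: filing date + 15 years → 18 March 2033.
Administrative Delay Adjustment: +467 days → 28 June 2034.
Opposition Stay Credit: +569 days → 18 January 2036.

January 18, 2036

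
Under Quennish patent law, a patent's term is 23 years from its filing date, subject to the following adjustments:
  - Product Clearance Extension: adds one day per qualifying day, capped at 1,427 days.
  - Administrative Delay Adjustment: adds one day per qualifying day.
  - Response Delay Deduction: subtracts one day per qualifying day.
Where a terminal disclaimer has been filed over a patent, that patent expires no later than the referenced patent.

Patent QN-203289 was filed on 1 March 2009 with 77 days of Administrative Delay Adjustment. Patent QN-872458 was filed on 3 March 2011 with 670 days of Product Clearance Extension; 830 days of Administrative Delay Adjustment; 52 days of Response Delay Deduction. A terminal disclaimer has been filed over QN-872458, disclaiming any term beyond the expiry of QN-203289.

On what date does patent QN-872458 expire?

May 17, 2032

Natural term of QN-872458:
  Base: filing + 23 years → 3 March 2034.
  Product Clearance Extension: 670 days (within the 1427-day cap) → +670 days → 2 January 2036.
  Administrative Delay Adjustment: +830 days → 11 April 2038.
  Response Delay Deduction: −52 days → 18 February 2038.
Expiry of referenced patent QN-203289:
  Base: filing + 23 years → 1 March 2032.
  Administrative Delay Adjustment: +77 days → 17 May 2032.
Terminal disclaimer: QN-872458 expires on the earlier of 18 February 2038 and 17 May 2032.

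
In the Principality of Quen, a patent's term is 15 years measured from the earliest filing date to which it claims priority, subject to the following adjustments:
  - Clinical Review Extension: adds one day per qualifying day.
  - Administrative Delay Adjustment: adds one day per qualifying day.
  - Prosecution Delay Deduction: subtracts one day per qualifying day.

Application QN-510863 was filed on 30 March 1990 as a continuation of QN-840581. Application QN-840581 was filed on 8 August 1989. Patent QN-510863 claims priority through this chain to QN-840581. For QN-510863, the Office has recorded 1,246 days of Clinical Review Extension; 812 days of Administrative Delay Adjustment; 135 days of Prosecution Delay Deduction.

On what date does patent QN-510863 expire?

Earliest priority filing: 8 August 1989.
Base term: 8 August 1989 + 15 years → 8 August 2004.
Clinical Review Extension: +1246 days → 6 January 2008.
Administrative Delay Adjustment: +812 days → 28 March 2010.
Prosecution Delay Deduction: −135 days → 13 November 2009.

November 13, 2009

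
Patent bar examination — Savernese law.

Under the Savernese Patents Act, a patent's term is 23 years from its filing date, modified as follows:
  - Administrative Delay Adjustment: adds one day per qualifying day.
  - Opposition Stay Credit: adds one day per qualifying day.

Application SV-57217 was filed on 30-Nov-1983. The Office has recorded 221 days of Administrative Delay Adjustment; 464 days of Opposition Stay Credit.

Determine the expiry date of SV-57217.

2008-10-15

Base term: filing date + 23 years → 30 November 2006.
Administrative Delay Adjustment: +221 days → 9 July 2007.
Opposition Stay Credit: +464 days → 15 October 2008.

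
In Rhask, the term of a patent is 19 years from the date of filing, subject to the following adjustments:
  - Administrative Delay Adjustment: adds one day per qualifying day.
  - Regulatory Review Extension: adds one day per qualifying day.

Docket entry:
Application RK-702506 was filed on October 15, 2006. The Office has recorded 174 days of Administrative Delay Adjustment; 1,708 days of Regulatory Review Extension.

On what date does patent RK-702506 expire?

Base term: filing date + 19 years → 15 October 2025.
Administrative Delay Adjustment: +174 days → 7 April 2026.
Regulatory Review Extension: +1708 days → 10 December 2030.

December 10, 2030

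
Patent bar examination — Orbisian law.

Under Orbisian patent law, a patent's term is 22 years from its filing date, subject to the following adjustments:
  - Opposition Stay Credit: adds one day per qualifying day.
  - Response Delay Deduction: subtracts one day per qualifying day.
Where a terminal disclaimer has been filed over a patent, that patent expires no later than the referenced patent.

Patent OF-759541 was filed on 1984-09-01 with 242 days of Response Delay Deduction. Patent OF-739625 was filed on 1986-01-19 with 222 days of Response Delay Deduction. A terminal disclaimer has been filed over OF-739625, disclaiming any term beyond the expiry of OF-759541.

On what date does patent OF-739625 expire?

2006-01-02

Natural term of OF-739625:
  Base: filing + 22 years → 19 January 2008.
  Response Delay Deduction: −222 days → 11 June 2007.
Expiry of referenced patent OF-759541:
  Base: filing + 22 years → 1 September 2006.
  Response Delay Deduction: −242 days → 2 January 2006.
Terminal disclaimer: OF-739625 expires on the earlier of 11 June 2007 and 2 January 2006.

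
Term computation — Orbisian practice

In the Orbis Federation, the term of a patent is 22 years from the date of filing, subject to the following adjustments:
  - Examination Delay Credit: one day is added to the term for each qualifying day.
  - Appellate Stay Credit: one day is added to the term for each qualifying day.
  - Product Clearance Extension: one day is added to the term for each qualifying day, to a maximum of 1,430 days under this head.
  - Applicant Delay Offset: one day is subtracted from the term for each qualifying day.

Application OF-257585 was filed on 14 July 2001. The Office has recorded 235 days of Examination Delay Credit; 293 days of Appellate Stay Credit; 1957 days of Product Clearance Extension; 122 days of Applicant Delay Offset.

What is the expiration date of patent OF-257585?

Base term: filing date + 22 years → 14 July 2023.
Examination Delay Credit: +235 days → 5 March 2024.
Appellate Stay Credit: +293 days → 23 December 2024.
Product Clearance Extension: 1957 days claimed exceeds the 1430-day cap, so +1430 days → 22 November 2028.
Applicant Delay Offset: −122 days → 23 July 2028.

2028-07-23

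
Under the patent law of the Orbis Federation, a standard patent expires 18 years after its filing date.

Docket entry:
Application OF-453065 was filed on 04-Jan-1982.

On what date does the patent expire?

January 4, 2000

Filing date + 18 years → 4 January 2000.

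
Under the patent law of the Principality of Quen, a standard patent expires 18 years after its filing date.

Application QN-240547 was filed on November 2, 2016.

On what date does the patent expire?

November 2, 2034

Filing date + 18 years → 2 November 2034.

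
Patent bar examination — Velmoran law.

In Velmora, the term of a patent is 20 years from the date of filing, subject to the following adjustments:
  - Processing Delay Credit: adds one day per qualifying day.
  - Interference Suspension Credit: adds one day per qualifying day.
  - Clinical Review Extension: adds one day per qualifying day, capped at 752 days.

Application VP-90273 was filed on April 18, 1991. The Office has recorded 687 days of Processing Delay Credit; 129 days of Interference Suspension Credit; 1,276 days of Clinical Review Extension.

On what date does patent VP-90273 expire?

Base term: filing date + 20 years → 18 April 2011.
Processing Delay Credit: +687 days → 5 March 2013.
Interference Suspension Credit: +129 days → 12 July 2013.
Clinical Review Extension: 1276 days claimed exceeds the 752-day cap, so +752 days → 3 August 2015.

2015-08-03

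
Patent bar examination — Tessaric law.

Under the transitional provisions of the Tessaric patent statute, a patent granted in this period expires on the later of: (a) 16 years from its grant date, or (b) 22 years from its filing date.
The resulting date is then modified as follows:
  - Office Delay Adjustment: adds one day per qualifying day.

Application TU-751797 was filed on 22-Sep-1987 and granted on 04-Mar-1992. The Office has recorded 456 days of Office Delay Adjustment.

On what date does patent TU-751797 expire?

December 22, 2010

(a) grant + 16 years → 4 March 2008.
(b) filing + 22 years → 22 September 2009.
Later of the two: 22 September 2009.
Office Delay Adjustment: +456 days → 22 December 2010.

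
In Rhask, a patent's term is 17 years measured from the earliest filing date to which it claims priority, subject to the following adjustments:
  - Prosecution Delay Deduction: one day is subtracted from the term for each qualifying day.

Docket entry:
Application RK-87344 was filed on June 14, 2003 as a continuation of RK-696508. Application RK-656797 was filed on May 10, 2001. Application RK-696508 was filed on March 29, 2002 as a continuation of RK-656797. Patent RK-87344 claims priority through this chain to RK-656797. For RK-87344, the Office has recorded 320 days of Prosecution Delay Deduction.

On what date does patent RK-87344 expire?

2017-06-24

Earliest priority filing: 10 May 2001.
Base term: 10 May 2001 + 17 years → 10 May 2018.
Prosecution Delay Deduction: −320 days → 24 June 2017.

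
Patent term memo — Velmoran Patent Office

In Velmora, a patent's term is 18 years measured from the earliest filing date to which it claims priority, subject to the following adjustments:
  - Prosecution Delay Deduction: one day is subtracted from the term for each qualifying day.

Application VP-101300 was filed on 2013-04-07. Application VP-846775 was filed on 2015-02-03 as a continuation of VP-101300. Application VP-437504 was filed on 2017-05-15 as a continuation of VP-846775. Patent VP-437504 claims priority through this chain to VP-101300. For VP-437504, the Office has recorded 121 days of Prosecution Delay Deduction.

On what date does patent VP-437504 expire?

December 7, 2030

Earliest priority filing: 7 April 2013.
Base term: 7 April 2013 + 18 years → 7 April 2031.
Prosecution Delay Deduction: −121 days → 7 December 2030.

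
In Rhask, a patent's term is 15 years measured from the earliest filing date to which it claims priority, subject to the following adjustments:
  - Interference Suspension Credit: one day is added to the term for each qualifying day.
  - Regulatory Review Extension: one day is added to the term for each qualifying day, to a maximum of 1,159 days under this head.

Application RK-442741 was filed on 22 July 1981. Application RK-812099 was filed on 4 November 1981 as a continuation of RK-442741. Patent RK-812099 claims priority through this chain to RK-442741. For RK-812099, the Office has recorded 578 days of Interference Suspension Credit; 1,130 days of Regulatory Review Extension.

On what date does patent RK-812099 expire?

2001-03-26

Earliest priority filing: 22 July 1981.
Base term: 22 July 1981 + 15 years → 22 July 1996.
Interference Suspension Credit: +578 days → 20 February 1998.
Regulatory Review Extension: 1130 days (within the 1159-day cap) → +1130 days → 26 March 2001.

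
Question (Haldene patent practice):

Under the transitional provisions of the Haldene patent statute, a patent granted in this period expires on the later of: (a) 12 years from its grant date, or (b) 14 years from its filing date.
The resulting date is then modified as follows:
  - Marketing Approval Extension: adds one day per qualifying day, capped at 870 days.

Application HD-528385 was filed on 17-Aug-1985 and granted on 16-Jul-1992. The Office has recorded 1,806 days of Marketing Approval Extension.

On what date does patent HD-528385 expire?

December 3, 2006

(a) grant + 12 years → 16 July 2004.
(b) filing + 14 years → 17 August 1999.
Later of the two: 16 July 2004.
Marketing Approval Extension: 1806 days claimed exceeds the 870-day cap, so +870 days → 3 December 2006.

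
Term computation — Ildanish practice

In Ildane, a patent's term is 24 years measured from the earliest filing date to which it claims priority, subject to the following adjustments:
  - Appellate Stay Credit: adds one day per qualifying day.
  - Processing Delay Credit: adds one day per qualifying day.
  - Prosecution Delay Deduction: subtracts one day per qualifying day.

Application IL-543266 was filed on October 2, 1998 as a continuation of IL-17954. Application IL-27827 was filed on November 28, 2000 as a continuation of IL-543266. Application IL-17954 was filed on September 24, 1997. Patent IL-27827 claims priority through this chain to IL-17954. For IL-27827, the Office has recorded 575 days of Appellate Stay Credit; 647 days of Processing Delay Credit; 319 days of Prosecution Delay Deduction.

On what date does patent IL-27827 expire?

Earliest priority filing: 24 September 1997.
Base term: 24 September 1997 + 24 years → 24 September 2021.
Appellate Stay Credit: +575 days → 22 April 2023.
Processing Delay Credit: +647 days → 28 January 2025.
Prosecution Delay Deduction: −319 days → 15 March 2024.

March 15, 2024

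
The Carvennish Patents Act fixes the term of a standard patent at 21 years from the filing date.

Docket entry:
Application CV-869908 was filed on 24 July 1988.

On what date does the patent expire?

July 24, 2009

Filing date + 21 years → 24 July 2009.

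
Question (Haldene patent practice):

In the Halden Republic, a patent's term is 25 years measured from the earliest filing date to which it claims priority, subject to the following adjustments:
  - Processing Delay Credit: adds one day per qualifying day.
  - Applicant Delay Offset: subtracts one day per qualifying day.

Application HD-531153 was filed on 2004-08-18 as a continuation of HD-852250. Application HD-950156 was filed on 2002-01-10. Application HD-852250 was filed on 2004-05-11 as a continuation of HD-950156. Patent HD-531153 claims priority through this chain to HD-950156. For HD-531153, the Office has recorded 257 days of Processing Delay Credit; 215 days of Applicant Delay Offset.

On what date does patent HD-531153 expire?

Earliest priority filing: 10 January 2002.
Base term: 10 January 2002 + 25 years → 10 January 2027.
Processing Delay Credit: +257 days → 24 September 2027.
Applicant Delay Offset: −215 days → 21 February 2027.

February 21, 2027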